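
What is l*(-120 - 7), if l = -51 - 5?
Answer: 7112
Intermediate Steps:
l = -56
l*(-120 - 7) = -56*(-120 - 7) = -56*(-127) = 7112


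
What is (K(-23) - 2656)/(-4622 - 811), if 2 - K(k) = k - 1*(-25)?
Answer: 2656/5433 ≈ 0.48886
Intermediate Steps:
K(k) = -23 - k (K(k) = 2 - (k - 1*(-25)) = 2 - (k + 25) = 2 - (25 + k) = 2 + (-25 - k) = -23 - k)
(K(-23) - 2656)/(-4622 - 811) = ((-23 - 1*(-23)) - 2656)/(-4622 - 811) = ((-23 + 23) - 2656)/(-5433) = (0 - 2656)*(-1/5433) = -2656*(-1/5433) = 2656/5433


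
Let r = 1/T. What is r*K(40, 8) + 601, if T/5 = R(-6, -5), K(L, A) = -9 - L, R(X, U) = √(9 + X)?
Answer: 601 - 49*√3/15 ≈ 595.34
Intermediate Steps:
T = 5*√3 (T = 5*√(9 - 6) = 5*√3 ≈ 8.6602)
r = √3/15 (r = 1/(5*√3) = √3/15 ≈ 0.11547)
r*K(40, 8) + 601 = (√3/15)*(-9 - 1*40) + 601 = (√3/15)*(-9 - 40) + 601 = (√3/15)*(-49) + 601 = -49*√3/15 + 601 = 601 - 49*√3/15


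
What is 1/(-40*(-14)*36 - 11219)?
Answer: 1/8941 ≈ 0.00011184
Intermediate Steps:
1/(-40*(-14)*36 - 11219) = 1/(560*36 - 11219) = 1/(20160 - 11219) = 1/8941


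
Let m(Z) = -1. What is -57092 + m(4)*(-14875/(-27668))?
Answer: -1579636331/27668 ≈ -57093.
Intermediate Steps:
-57092 + m(4)*(-14875/(-27668)) = -57092 - (-14875)/(-27668) = -57092 - (-14875)*(-1)/27668 = -57092 - 1*14875/27668 = -57092 - 14875/27668 = -1579636331/27668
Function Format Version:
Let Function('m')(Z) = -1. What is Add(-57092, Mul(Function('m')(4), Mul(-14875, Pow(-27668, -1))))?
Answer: Rational(-1579636331, 27668) ≈ -57093.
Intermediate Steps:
Add(-57092, Mul(Function('m')(4), Mul(-14875, Pow(-27668, -1)))) = Add(-57092, Mul(-1, Mul(-14875, Pow(-27668, -1)))) = Add(-57092, Mul(-1, Mul(-14875, Rational(-1, 27668)))) = Add(-57092, Mul(-1, Rational(14875, 27668))) = Add(-57092, Rational(-14875, 27668)) = Rational(-1579636331, 27668)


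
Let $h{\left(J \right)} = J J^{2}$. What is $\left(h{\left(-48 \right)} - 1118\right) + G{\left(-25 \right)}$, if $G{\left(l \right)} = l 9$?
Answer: $-111935$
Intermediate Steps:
$h{\left(J \right)} = J^{3}$
$G{\left(l \right)} = 9 l$
$\left(h{\left(-48 \right)} - 1118\right) + G{\left(-25 \right)} = \left(\left(-48\right)^{3} - 1118\right) + 9 \left(-25\right) = \left(-110592 - 1118\right) - 225 = -111710 - 225 = -111935$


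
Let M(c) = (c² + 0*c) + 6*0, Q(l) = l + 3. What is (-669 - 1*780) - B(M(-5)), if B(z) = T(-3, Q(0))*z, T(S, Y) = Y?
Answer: -1524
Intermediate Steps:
Q(l) = 3 + l
M(c) = c² (M(c) = (c² + 0) + 0 = c² + 0 = c²)
B(z) = 3*z (B(z) = (3 + 0)*z = 3*z)
(-669 - 1*780) - B(M(-5)) = (-669 - 1*780) - 3*(-5)² = (-669 - 780) - 3*25 = -1449 - 1*75 = -1449 - 75 = -1524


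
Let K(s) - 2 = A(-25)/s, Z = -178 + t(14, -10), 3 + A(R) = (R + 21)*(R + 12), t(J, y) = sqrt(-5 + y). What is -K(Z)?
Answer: -54676/31699 + 49*I*sqrt(15)/31699 ≈ -1.7248 + 0.0059868*I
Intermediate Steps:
A(R) = -3 + (12 + R)*(21 + R) (A(R) = -3 + (R + 21)*(R + 12) = -3 + (21 + R)*(12 + R) = -3 + (12 + R)*(21 + R))
Z = -178 + I*sqrt(15) (Z = -178 + sqrt(-5 - 10) = -178 + sqrt(-15) = -178 + I*sqrt(15) ≈ -178.0 + 3.873*I)
K(s) = 2 + 49/s (K(s) = 2 + (249 + (-25)**2 + 33*(-25))/s = 2 + (249 + 625 - 825)/s = 2 + 49/s)
-K(Z) = -(2 + 49/(-178 + I*sqrt(15))) = -2 - 49/(-178 + I*sqrt(15))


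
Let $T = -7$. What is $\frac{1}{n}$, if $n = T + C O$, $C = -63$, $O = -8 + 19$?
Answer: $- \frac{1}{700} \approx -0.0014286$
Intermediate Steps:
$O = 11$
$n = -700$ ($n = -7 - 693 = -700$)
$\frac{1}{n} = \frac{1}{-700} = - \frac{1}{700}$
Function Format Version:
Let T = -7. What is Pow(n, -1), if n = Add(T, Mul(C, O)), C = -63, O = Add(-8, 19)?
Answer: Rational(-1, 700) ≈ -0.0014286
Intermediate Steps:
O = 11
n = -700 (n = Add(-7, Mul(-63, 11)) = Add(-7, -693) = -700)
Pow(n, -1) = Pow(-700, -1) = Rational(-1, 700)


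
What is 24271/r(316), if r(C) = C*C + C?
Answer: 24271/100172 ≈ 0.24229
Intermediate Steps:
r(C) = C + C² (r(C) = C² + C = C + C²)
24271/r(316) = 24271/((316*(1 + 316))) = 24271/((316*317)) = 24271/100172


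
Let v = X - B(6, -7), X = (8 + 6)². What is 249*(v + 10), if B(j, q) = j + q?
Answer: 51543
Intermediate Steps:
X = 196 (X = 14² = 196)
v = 197 (v = 196 - (6 - 7) = 196 - 1*(-1) = 196 + 1 = 197)
249*(v + 10) = 249*(197 + 10) = 249*207 = 51543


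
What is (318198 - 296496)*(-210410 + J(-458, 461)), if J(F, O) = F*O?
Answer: -9148434696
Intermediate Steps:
(318198 - 296496)*(-210410 + J(-458, 461)) = (318198 - 296496)*(-210410 - 458*461) = 21702*(-210410 - 211138) = 21702*(-421548) = -9148434696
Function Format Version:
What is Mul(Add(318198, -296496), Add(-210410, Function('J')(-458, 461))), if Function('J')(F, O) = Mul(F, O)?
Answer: -9148434696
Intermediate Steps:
Mul(Add(318198, -296496), Add(-210410, Function('J')(-458, 461))) = Mul(Add(318198, -296496), Add(-210410, Mul(-458, 461))) = Mul(21702, Add(-210410, -211138)) = Mul(21702, -421548) = -9148434696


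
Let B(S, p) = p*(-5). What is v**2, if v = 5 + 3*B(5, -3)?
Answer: 2500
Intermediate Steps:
B(S, p) = -5*p
v = 50 (v = 5 + 3*(-5*(-3)) = 5 + 3*15 = 5 + 45 = 50)
v**2 = 50**2 = 2500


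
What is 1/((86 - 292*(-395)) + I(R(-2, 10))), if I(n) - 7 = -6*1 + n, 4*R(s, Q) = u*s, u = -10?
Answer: 1/115432 ≈ 8.6631e-6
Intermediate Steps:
R(s, Q) = -5*s/2 (R(s, Q) = (-10*s)/4 = -5*s/2)
I(n) = 1 + n (I(n) = 7 + (-6*1 + n) = 7 + (-6 + n) = 1 + n)
1/((86 - 292*(-395)) + I(R(-2, 10))) = 1/((86 - 292*(-395)) + (1 - 5/2*(-2))) = 1/((86 + 115340) + (1 + 5)) = 1/(115426 + 6) = 1/115432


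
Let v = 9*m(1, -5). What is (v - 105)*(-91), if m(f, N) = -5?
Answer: 13650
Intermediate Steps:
v = -45 (v = 9*(-5) = -45)
(v - 105)*(-91) = (-45 - 105)*(-91) = -150*(-91) = 13650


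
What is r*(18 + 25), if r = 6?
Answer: 258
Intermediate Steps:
r*(18 + 25) = 6*(18 + 25) = 6*43 = 258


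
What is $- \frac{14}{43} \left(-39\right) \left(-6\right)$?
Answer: $- \frac{3276}{43} \approx -76.186$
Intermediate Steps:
$- \frac{14}{43} \left(-39\right) \left(-6\right) = \left(-14\right) \frac{1}{43} \left(-39\right) \left(-6\right) = \left(- \frac{14}{43}\right) \left(-39\right) \left(-6\right) = \frac{546}{43} \left(-6\right) = - \frac{3276}{43}$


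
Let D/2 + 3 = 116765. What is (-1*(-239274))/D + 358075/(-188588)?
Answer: -9623725297/11009956028 ≈ -0.87409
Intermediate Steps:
D = 233524 (D = -6 + 2*116765 = -6 + 233530 = 233524)
(-1*(-239274))/D + 358075/(-188588) = -1*(-239274)/233524 + 358075/(-188588) = 239274*(1/233524) + 358075*(-1/188588) = 119637/116762 - 358075/188588 = -9623725297/11009956028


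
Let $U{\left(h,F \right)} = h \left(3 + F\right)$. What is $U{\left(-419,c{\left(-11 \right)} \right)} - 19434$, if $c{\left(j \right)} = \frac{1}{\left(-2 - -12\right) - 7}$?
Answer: $- \frac{62492}{3} \approx -20831.0$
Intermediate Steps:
$c{\left(j \right)} = \frac{1}{3}$ ($c{\left(j \right)} = \frac{1}{\left(-2 + 12\right) - 7} = \frac{1}{10 - 7} = \frac{1}{3}$)
$U{\left(-419,c{\left(-11 \right)} \right)} - 19434 = - 419 \left(3 + \frac{1}{3}\right) - 19434 = \left(-419\right) \frac{10}{3} - 19434 = - \frac{4190}{3} - 19434 = - \frac{62492}{3}$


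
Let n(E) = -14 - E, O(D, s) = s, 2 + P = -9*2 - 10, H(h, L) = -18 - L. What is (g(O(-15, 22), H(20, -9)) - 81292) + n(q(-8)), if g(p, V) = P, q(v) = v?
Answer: -81328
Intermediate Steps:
P = -30 (P = -2 + (-9*2 - 10) = -2 + (-18 - 10) = -2 - 28 = -30)
g(p, V) = -30
(g(O(-15, 22), H(20, -9)) - 81292) + n(q(-8)) = (-30 - 81292) + (-14 - 1*(-8)) = -81322 + (-14 + 8) = -81322 - 6 = -81328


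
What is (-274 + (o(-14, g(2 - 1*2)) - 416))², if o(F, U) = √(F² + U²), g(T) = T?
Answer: 456976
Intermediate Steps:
(-274 + (o(-14, g(2 - 1*2)) - 416))² = (-274 + (√((-14)² + (2 - 1*2)²) - 416))² = (-274 + (√(196 + (2 - 2)²) - 416))² = (-274 + (√(196 + 0²) - 416))² = (-274 + (√(196 + 0) - 416))² = (-274 + (√196 - 416))² = (-274 + (14 - 416))² = (-274 - 402)² = (-676)² = 456976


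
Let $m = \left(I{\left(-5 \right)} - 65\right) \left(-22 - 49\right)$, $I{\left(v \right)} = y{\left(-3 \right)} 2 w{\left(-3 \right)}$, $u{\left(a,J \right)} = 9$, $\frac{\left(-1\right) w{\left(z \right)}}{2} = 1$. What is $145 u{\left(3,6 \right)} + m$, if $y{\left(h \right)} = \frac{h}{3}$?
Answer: $5636$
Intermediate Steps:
$y{\left(h \right)} = \frac{h}{3}$ ($y{\left(h \right)} = h \frac{1}{3} = \frac{h}{3}$)
$w{\left(z \right)} = -2$ ($w{\left(z \right)} = \left(-2\right) 1 = -2$)
$I{\left(v \right)} = 4$ ($I{\left(v \right)} = \frac{1}{3} \left(-3\right) 2 \left(-2\right) = \left(-1\right) 2 \left(-2\right) = \left(-2\right) \left(-2\right) = 4$)
$m = 4331$ ($m = \left(4 - 65\right) \left(-22 - 49\right) = \left(-61\right) \left(-71\right) = 4331$)
$145 u{\left(3,6 \right)} + m = 145 \cdot 9 + 4331 = 1305 + 4331 = 5636$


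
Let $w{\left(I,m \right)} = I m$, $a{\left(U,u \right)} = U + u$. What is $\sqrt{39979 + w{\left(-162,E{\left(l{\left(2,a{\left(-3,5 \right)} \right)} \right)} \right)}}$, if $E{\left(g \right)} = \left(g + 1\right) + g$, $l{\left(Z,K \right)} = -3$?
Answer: $\sqrt{40789} \approx 201.96$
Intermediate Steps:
$E{\left(g \right)} = 1 + 2 g$ ($E{\left(g \right)} = \left(1 + g\right) + g = 1 + 2 g$)
$\sqrt{39979 + w{\left(-162,E{\left(l{\left(2,a{\left(-3,5 \right)} \right)} \right)} \right)}} = \sqrt{39979 - 162 \left(1 + 2 \left(-3\right)\right)} = \sqrt{39979 - 162 \left(1 - 6\right)} = \sqrt{39979 - -810} = \sqrt{39979 + 810} = \sqrt{40789}$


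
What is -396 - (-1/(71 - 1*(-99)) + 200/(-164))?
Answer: -2751579/6970 ≈ -394.77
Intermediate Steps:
-396 - (-1/(71 - 1*(-99)) + 200/(-164)) = -396 - (-1/(71 + 99) + 200*(-1/164)) = -396 - (-1/170 - 50/41) = -396 - 1*(-8541/6970) = -396 + 8541/6970 = -2751579/6970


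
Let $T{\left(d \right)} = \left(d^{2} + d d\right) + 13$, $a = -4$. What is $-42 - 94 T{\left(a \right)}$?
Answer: $-4272$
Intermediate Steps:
$T{\left(d \right)} = 13 + 2 d^{2}$ ($T{\left(d \right)} = \left(d^{2} + d^{2}\right) + 13 = 2 d^{2} + 13 = 13 + 2 d^{2}$)
$-42 - 94 T{\left(a \right)} = -42 - 94 \left(13 + 2 \left(-4\right)^{2}\right) = -42 - 94 \left(13 + 2 \cdot 16\right) = -42 - 94 \left(13 + 32\right) = -42 - 4230 = -4272$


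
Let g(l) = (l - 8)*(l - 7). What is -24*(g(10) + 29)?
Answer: -840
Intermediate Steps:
g(l) = (-8 + l)*(-7 + l)
-24*(g(10) + 29) = -24*((56 + 10**2 - 15*10) + 29) = -24*((56 + 100 - 150) + 29) = -24*(6 + 29) = -24*35 = -840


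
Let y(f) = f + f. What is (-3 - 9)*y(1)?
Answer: -24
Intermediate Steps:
y(f) = 2*f
(-3 - 9)*y(1) = (-3 - 9)*(2*1) = -12*2 = -24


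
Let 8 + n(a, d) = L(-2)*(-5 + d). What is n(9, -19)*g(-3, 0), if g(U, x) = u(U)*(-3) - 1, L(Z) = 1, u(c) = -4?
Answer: -352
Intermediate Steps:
n(a, d) = -13 + d (n(a, d) = -8 + 1*(-5 + d) = -8 + (-5 + d) = -13 + d)
g(U, x) = 11 (g(U, x) = -4*(-3) - 1 = 12 - 1 = 11)
n(9, -19)*g(-3, 0) = (-13 - 19)*11 = -32*11 = -352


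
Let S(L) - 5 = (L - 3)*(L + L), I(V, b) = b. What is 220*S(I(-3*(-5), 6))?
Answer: 9020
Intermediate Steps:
S(L) = 5 + 2*L*(-3 + L) (S(L) = 5 + (L - 3)*(L + L) = 5 + (-3 + L)*(2*L) = 5 + 2*L*(-3 + L))
220*S(I(-3*(-5), 6)) = 220*(5 - 6*6 + 2*6²) = 220*(5 - 36 + 2*36) = 220*(5 - 36 + 72) = 220*41 = 9020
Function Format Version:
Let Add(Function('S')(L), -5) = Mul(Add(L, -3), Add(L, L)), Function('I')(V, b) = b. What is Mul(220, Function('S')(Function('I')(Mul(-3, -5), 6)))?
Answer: 9020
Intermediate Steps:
Function('S')(L) = Add(5, Mul(2, L, Add(-3, L))) (Function('S')(L) = Add(5, Mul(Add(L, -3), Add(L, L))) = Add(5, Mul(Add(-3, L), Mul(2, L))) = Add(5, Mul(2, L, Add(-3, L))))
Mul(220, Function('S')(Function('I')(Mul(-3, -5), 6))) = Mul(220, Add(5, Mul(-6, 6), Mul(2, Pow(6, 2)))) = Mul(220, Add(5, -36, Mul(2, 36))) = Mul(220, Add(5, -36, 72)) = Mul(220, 41) = 9020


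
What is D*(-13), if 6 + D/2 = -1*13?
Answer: 494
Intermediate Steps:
D = -38 (D = -12 + 2*(-1*13) = -12 + 2*(-13) = -12 - 26 = -38)
D*(-13) = -38*(-13) = 494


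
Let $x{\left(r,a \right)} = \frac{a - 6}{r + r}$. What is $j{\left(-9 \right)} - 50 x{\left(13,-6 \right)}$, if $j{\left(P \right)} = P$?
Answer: $\frac{183}{13} \approx 14.077$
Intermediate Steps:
$x{\left(r,a \right)} = \frac{-6 + a}{2 r}$
$j{\left(-9 \right)} - 50 x{\left(13,-6 \right)} = -9 - 50 \frac{-6 - 6}{2 \cdot 13} = -9 - 50 \cdot \frac{1}{2} \cdot \frac{1}{13} \left(-12\right) = -9 - - \frac{300}{13} = -9 + \frac{300}{13} = \frac{183}{13}$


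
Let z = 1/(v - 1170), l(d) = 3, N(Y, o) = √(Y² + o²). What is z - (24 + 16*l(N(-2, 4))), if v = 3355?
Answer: -157319/2185 ≈ -72.000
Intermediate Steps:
z = 1/2185 (z = 1/(3355 - 1170) = 1/2185 ≈ 0.00045767)
z - (24 + 16*l(N(-2, 4))) = 1/2185 - (24 + 16*3) = 1/2185 - (24 + 48) = 1/2185 - 1*72 = 1/2185 - 72 = -157319/2185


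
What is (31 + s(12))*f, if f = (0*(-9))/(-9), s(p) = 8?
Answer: 0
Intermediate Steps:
f = 0 (f = 0*(-⅑) = 0)
(31 + s(12))*f = (31 + 8)*0 = 39*0 = 0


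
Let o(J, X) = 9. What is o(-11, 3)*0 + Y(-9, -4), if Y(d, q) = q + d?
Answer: -13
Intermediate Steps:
Y(d, q) = d + q
o(-11, 3)*0 + Y(-9, -4) = 9*0 + (-9 - 4) = 0 - 13 = -13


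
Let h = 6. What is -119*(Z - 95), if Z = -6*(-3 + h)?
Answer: 13447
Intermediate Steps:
Z = -18 (Z = -6*(-3 + 6) = -6*3 = -18)
-119*(Z - 95) = -119*(-18 - 95) = -119*(-113) = 13447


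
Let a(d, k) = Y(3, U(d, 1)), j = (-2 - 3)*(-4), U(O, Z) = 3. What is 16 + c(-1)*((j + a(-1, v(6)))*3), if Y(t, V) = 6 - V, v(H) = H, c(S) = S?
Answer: -53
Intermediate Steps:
j = 20 (j = -5*(-4) = 20)
a(d, k) = 3 (a(d, k) = 6 - 1*3 = 6 - 3 = 3)
16 + c(-1)*((j + a(-1, v(6)))*3) = 16 - (20 + 3)*3 = 16 - 23*3 = 16 - 1*69 = 16 - 69 = -53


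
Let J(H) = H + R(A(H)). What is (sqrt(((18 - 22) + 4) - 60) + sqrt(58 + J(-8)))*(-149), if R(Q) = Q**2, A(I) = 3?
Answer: -149*sqrt(59) - 298*I*sqrt(15) ≈ -1144.5 - 1154.1*I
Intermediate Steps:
J(H) = 9 + H (J(H) = H + 3**2 = H + 9 = 9 + H)
(sqrt(((18 - 22) + 4) - 60) + sqrt(58 + J(-8)))*(-149) = (sqrt(((18 - 22) + 4) - 60) + sqrt(58 + (9 - 8)))*(-149) = (sqrt((-4 + 4) - 60) + sqrt(58 + 1))*(-149) = (sqrt(0 - 60) + sqrt(59))*(-149) = (sqrt(-60) + sqrt(59))*(-149) = (2*I*sqrt(15) + sqrt(59))*(-149) = (sqrt(59) + 2*I*sqrt(15))*(-149) = -149*sqrt(59) - 298*I*sqrt(15)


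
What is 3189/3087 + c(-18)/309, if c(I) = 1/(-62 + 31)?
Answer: 1131272/1095199 ≈ 1.0329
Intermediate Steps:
c(I) = -1/31 (c(I) = 1/(-31) = -1/31)
3189/3087 + c(-18)/309 = 3189/3087 - 1/31/309 = 3189*(1/3087) - 1/31*1/309 = 1063/1029 - 1/9579 = 1131272/1095199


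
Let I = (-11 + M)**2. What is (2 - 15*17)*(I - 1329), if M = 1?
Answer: 310937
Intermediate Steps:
I = 100 (I = (-11 + 1)**2 = (-10)**2 = 100)
(2 - 15*17)*(I - 1329) = (2 - 15*17)*(100 - 1329) = (2 - 255)*(-1229) = -253*(-1229) = 310937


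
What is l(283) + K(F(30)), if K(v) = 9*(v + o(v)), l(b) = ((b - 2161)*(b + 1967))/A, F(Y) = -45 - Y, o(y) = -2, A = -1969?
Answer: 2860983/1969 ≈ 1453.0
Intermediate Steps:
l(b) = -(-2161 + b)*(1967 + b)/1969 (l(b) = ((b - 2161)*(b + 1967))/(-1969) = ((-2161 + b)*(1967 + b))*(-1/1969) = -(-2161 + b)*(1967 + b)/1969)
K(v) = -18 + 9*v (K(v) = 9*(v - 2) = 9*(-2 + v) = -18 + 9*v)
l(283) + K(F(30)) = (4250687/1969 - 1/1969*283² + (194/1969)*283) + (-18 + 9*(-45 - 1*30)) = (4250687/1969 - 1/1969*80089 + 54902/1969) + (-18 + 9*(-45 - 30)) = (4250687/1969 - 80089/1969 + 54902/1969) + (-18 + 9*(-75)) = 4225500/1969 + (-18 - 675) = 4225500/1969 - 693 = 2860983/1969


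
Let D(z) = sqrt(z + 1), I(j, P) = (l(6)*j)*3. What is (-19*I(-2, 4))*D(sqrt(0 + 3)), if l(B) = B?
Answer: 684*sqrt(1 + sqrt(3)) ≈ 1130.6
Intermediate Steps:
I(j, P) = 18*j (I(j, P) = (6*j)*3 = 18*j)
D(z) = sqrt(1 + z)
(-19*I(-2, 4))*D(sqrt(0 + 3)) = (-342*(-2))*sqrt(1 + sqrt(0 + 3)) = (-19*(-36))*sqrt(1 + sqrt(3)) = 684*sqrt(1 + sqrt(3))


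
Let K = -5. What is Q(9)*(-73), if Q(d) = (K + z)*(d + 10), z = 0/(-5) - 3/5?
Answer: 38836/5 ≈ 7767.2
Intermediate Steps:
z = -⅗ (z = 0*(-⅕) - 3*⅕ = 0 - ⅗ = -⅗ ≈ -0.60000)
Q(d) = -56 - 28*d/5 (Q(d) = (-5 - ⅗)*(d + 10) = -28*(10 + d)/5 = -56 - 28*d/5)
Q(9)*(-73) = (-56 - 28/5*9)*(-73) = (-56 - 252/5)*(-73) = -532/5*(-73) = 38836/5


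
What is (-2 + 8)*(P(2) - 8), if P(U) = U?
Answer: -36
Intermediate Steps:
(-2 + 8)*(P(2) - 8) = (-2 + 8)*(2 - 8) = 6*(-6) = -36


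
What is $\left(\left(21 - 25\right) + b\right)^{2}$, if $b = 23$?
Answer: $361$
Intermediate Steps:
$\left(\left(21 - 25\right) + b\right)^{2} = \left(\left(21 - 25\right) + 23\right)^{2} = \left(-4 + 23\right)^{2} = 19^{2} = 361$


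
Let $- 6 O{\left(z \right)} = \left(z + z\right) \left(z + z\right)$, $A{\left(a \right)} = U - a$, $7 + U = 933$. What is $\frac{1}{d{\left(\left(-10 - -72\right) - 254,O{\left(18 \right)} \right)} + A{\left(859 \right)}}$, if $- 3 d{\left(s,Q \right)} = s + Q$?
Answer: $\frac{1}{203} \approx 0.0049261$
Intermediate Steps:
$U = 926$ ($U = -7 + 933 = 926$)
$A{\left(a \right)} = 926 - a$
$O{\left(z \right)} = - \frac{2 z^{2}}{3}$ ($O{\left(z \right)} = - \frac{\left(z + z\right) \left(z + z\right)}{6} = - \frac{2 z 2 z}{6} = - \frac{4 z^{2}}{6} = - \frac{2 z^{2}}{3}$)
$d{\left(s,Q \right)} = - \frac{Q}{3} - \frac{s}{3}$ ($d{\left(s,Q \right)} = - \frac{s + Q}{3} = - \frac{Q + s}{3} = - \frac{Q}{3} - \frac{s}{3}$)
$\frac{1}{d{\left(\left(-10 - -72\right) - 254,O{\left(18 \right)} \right)} + A{\left(859 \right)}} = \frac{1}{\left(- \frac{\left(- \frac{2}{3}\right) 18^{2}}{3} - \frac{\left(-10 - -72\right) - 254}{3}\right) + \left(926 - 859\right)} = \frac{1}{\left(- \frac{\left(- \frac{2}{3}\right) 324}{3} - \frac{\left(-10 + 72\right) - 254}{3}\right) + \left(926 - 859\right)} = \frac{1}{\left(\left(- \frac{1}{3}\right) \left(-216\right) - \frac{62 - 254}{3}\right) + 67} = \frac{1}{\left(72 - -64\right) + 67} = \frac{1}{\left(72 + 64\right) + 67} = \frac{1}{136 + 67} = \frac{1}{203}$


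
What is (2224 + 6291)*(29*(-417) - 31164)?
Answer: -368333355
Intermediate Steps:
(2224 + 6291)*(29*(-417) - 31164) = 8515*(-12093 - 31164) = 8515*(-43257) = -368333355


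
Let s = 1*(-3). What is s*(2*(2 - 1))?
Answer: -6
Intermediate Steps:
s = -3
s*(2*(2 - 1)) = -6*(2 - 1) = -6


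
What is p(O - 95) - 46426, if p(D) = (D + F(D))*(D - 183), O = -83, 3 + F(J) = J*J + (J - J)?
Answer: -11419009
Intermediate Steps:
F(J) = -3 + J² (F(J) = -3 + (J*J + (J - J)) = -3 + (J² + 0) = -3 + J²)
p(D) = (-183 + D)*(-3 + D + D²) (p(D) = (D + (-3 + D²))*(D - 183) = (-3 + D + D²)*(-183 + D) = (-183 + D)*(-3 + D + D²))
p(O - 95) - 46426 = (549 + (-83 - 95)³ - 186*(-83 - 95) - 182*(-83 - 95)²) - 46426 = (549 + (-178)³ - 186*(-178) - 182*(-178)²) - 46426 = (549 - 5639752 + 33108 - 182*31684) - 46426 = (549 - 5639752 + 33108 - 5766488) - 46426 = -11372583 - 46426 = -11419009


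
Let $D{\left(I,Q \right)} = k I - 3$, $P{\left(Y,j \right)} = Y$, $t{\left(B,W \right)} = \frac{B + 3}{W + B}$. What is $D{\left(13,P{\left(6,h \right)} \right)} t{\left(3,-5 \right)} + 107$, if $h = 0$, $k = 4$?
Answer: $-40$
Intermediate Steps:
$t{\left(B,W \right)} = \frac{3 + B}{B + W}$
$D{\left(I,Q \right)} = -3 + 4 I$ ($D{\left(I,Q \right)} = 4 I - 3 = -3 + 4 I$)
$D{\left(13,P{\left(6,h \right)} \right)} t{\left(3,-5 \right)} + 107 = \left(-3 + 4 \cdot 13\right) \frac{3 + 3}{3 - 5} + 107 = \left(-3 + 52\right) \frac{1}{-2} \cdot 6 + 107 = 49 \left(\left(- \frac{1}{2}\right) 6\right) + 107 = 49 \left(-3\right) + 107 = -147 + 107 = -40$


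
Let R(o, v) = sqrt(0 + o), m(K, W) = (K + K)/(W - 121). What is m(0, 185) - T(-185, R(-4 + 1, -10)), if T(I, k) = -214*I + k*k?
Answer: -39587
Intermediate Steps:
m(K, W) = 2*K/(-121 + W) (m(K, W) = (2*K)/(-121 + W) = 2*K/(-121 + W))
R(o, v) = sqrt(o)
T(I, k) = k**2 - 214*I (T(I, k) = -214*I + k**2 = k**2 - 214*I)
m(0, 185) - T(-185, R(-4 + 1, -10)) = 2*0/(-121 + 185) - ((sqrt(-4 + 1))**2 - 214*(-185)) = 2*0/64 - ((sqrt(-3))**2 + 39590) = 2*0*(1/64) - ((I*sqrt(3))**2 + 39590) = 0 - (-3 + 39590) = 0 - 1*39587 = 0 - 39587 = -39587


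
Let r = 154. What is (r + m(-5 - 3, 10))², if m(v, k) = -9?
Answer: 21025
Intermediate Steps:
(r + m(-5 - 3, 10))² = (154 - 9)² = 145² = 21025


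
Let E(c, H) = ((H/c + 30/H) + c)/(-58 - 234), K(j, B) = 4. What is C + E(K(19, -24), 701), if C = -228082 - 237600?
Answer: -381286022513/818768 ≈ -4.6568e+5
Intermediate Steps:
C = -465682
E(c, H) = -15/(146*H) - c/292 - H/(292*c) (E(c, H) = ((30/H + H/c) + c)/(-292) = (c + 30/H + H/c)*(-1/292) = -15/(146*H) - c/292 - H/(292*c))
C + E(K(19, -24), 701) = -465682 + (-15/146/701 - 1/292*4 - 1/292*701/4) = -465682 + (-15/146*1/701 - 1/73 - 1/292*701*1/4) = -465682 + (-15/102346 - 1/73 - 701/1168) = -465682 - 502737/818768 = -381286022513/818768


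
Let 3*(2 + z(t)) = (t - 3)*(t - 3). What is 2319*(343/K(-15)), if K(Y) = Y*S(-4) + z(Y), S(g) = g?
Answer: 795417/166 ≈ 4791.7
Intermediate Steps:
z(t) = -2 + (-3 + t)²/3 (z(t) = -2 + ((t - 3)*(t - 3))/3 = -2 + ((-3 + t)*(-3 + t))/3 = -2 + (-3 + t)²/3)
K(Y) = -2 - 4*Y + (-3 + Y)²/3 (K(Y) = Y*(-4) + (-2 + (-3 + Y)²/3) = -4*Y + (-2 + (-3 + Y)²/3) = -2 - 4*Y + (-3 + Y)²/3)
2319*(343/K(-15)) = 2319*(343/(1 - 6*(-15) + (⅓)*(-15)²)) = 2319*(343/(1 + 90 + (⅓)*225)) = 2319*(343/(1 + 90 + 75)) = 2319*(343/166) = 795417/166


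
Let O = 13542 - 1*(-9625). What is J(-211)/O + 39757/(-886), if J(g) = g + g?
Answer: -921424311/20525962 ≈ -44.891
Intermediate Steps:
J(g) = 2*g
O = 23167 (O = 13542 + 9625 = 23167)
J(-211)/O + 39757/(-886) = (2*(-211))/23167 + 39757/(-886) = -422*1/23167 + 39757*(-1/886) = -422/23167 - 39757/886 = -921424311/20525962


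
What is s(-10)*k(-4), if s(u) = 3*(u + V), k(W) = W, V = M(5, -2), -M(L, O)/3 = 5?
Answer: 300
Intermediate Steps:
M(L, O) = -15 (M(L, O) = -3*5 = -15)
V = -15
s(u) = -45 + 3*u (s(u) = 3*(u - 15) = 3*(-15 + u) = -45 + 3*u)
s(-10)*k(-4) = (-45 + 3*(-10))*(-4) = (-45 - 30)*(-4) = -75*(-4) = 300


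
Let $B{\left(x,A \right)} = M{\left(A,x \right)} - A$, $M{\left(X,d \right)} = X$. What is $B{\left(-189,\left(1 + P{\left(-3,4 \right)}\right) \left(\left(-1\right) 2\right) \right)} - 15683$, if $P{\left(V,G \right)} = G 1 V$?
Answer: $-15683$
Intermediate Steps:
$P{\left(V,G \right)} = G V$
$B{\left(x,A \right)} = 0$ ($B{\left(x,A \right)} = A - A = 0$)
$B{\left(-189,\left(1 + P{\left(-3,4 \right)}\right) \left(\left(-1\right) 2\right) \right)} - 15683 = 0 - 15683 = -15683$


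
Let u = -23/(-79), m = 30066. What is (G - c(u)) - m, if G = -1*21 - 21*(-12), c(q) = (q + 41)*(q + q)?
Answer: -186350287/6241 ≈ -29859.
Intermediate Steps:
u = 23/79 (u = -23*(-1/79) = 23/79 ≈ 0.29114)
c(q) = 2*q*(41 + q) (c(q) = (41 + q)*(2*q) = 2*q*(41 + q))
G = 231 (G = -21 + 252 = 231)
(G - c(u)) - m = (231 - 2*23*(41 + 23/79)/79) - 1*30066 = (231 - 2*23*3262/(79*79)) - 30066 = (231 - 1*150052/6241) - 30066 = (231 - 150052/6241) - 30066 = 1291619/6241 - 30066 = -186350287/6241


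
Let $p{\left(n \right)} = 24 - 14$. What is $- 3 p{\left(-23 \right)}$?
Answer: $-30$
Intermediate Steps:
$p{\left(n \right)} = 10$
$- 3 p{\left(-23 \right)} = \left(-3\right) 10 = -30$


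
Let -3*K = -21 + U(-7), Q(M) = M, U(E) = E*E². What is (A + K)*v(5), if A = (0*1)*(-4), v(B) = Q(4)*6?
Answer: 2912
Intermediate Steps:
U(E) = E³
v(B) = 24 (v(B) = 4*6 = 24)
A = 0 (A = 0*(-4) = 0)
K = 364/3 (K = -(-21 + (-7)³)/3 = -(-21 - 343)/3 = -⅓*(-364) = 364/3 ≈ 121.33)
(A + K)*v(5) = (0 + 364/3)*24 = (364/3)*24 = 2912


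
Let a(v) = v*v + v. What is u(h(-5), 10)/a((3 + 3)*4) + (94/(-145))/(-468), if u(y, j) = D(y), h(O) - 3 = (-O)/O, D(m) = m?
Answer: 1601/339300 ≈ 0.0047185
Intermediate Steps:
h(O) = 2 (h(O) = 3 + (-O)/O = 3 - 1 = 2)
u(y, j) = y
a(v) = v + v² (a(v) = v² + v = v + v²)
u(h(-5), 10)/a((3 + 3)*4) + (94/(-145))/(-468) = 2/((((3 + 3)*4)*(1 + (3 + 3)*4))) + (94/(-145))/(-468) = 2/(((6*4)*(1 + 6*4))) + (94*(-1/145))*(-1/468) = 2/((24*(1 + 24))) - 94/145*(-1/468) = 2/((24*25)) + 47/33930 = 2/600 + 47/33930 = 2*(1/600) + 47/33930 = 1/300 + 47/33930 = 1601/339300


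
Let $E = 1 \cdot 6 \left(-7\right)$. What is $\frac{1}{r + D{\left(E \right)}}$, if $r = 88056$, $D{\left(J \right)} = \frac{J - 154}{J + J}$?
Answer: $\frac{3}{264175} \approx 1.1356 \cdot 10^{-5}$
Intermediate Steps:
$E = -42$ ($E = 6 \left(-7\right) = -42$)
$D{\left(J \right)} = \frac{-154 + J}{2 J}$
$\frac{1}{r + D{\left(E \right)}} = \frac{1}{88056 + \frac{-154 - 42}{2 \left(-42\right)}} = \frac{1}{88056 + \frac{1}{2} \left(- \frac{1}{42}\right) \left(-196\right)} = \frac{1}{88056 + \frac{7}{3}} = \frac{1}{\frac{264175}{3}} = \frac{3}{264175}$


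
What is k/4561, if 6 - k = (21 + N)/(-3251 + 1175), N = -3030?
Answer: 3149/3156212 ≈ 0.00099771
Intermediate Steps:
k = 3149/692 (k = 6 - (21 - 3030)/(-3251 + 1175) = 6 - (-3009)/(-2076) = 6 - (-3009)*(-1)/2076 = 6 - 1*1003/692 = 6 - 1003/692 = 3149/692 ≈ 4.5506)
k/4561 = (3149/692)/4561 = (3149/692)*(1/4561) = 3149/3156212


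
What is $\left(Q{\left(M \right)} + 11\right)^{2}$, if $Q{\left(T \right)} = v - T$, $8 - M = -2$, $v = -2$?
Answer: $1$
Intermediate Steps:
$M = 10$ ($M = 8 - -2 = 8 + 2 = 10$)
$Q{\left(T \right)} = -2 - T$
$\left(Q{\left(M \right)} + 11\right)^{2} = \left(\left(-2 - 10\right) + 11\right)^{2} = \left(-12 + 11\right)^{2} = \left(-1\right)^{2} = 1$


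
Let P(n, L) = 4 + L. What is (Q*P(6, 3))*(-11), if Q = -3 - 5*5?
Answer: 2156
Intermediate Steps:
Q = -28 (Q = -3 - 25 = -28)
(Q*P(6, 3))*(-11) = -28*(4 + 3)*(-11) = -28*7*(-11) = -196*(-11) = 2156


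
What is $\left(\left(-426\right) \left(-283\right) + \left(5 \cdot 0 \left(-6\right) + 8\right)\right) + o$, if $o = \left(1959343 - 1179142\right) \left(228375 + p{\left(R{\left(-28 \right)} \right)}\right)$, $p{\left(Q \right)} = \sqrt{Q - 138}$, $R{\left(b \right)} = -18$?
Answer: $178178523941 + 1560402 i \sqrt{39} \approx 1.7818 \cdot 10^{11} + 9.7447 \cdot 10^{6} i$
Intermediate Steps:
$p{\left(Q \right)} = \sqrt{-138 + Q}$
$o = 178178403375 + 1560402 i \sqrt{39}$ ($o = \left(1959343 - 1179142\right) \left(228375 + \sqrt{-138 - 18}\right) = 780201 \left(228375 + \sqrt{-156}\right) = 780201 \left(228375 + 2 i \sqrt{39}\right) = 178178403375 + 1560402 i \sqrt{39} \approx 1.7818 \cdot 10^{11} + 9.7447 \cdot 10^{6} i$)
$\left(\left(-426\right) \left(-283\right) + \left(5 \cdot 0 \left(-6\right) + 8\right)\right) + o = \left(\left(-426\right) \left(-283\right) + \left(5 \cdot 0 \left(-6\right) + 8\right)\right) + \left(178178403375 + 1560402 i \sqrt{39}\right) = \left(120558 + \left(5 \cdot 0 + 8\right)\right) + \left(178178403375 + 1560402 i \sqrt{39}\right) = \left(120558 + \left(0 + 8\right)\right) + \left(178178403375 + 1560402 i \sqrt{39}\right) = \left(120558 + 8\right) + \left(178178403375 + 1560402 i \sqrt{39}\right) = 120566 + \left(178178403375 + 1560402 i \sqrt{39}\right) = 178178523941 + 1560402 i \sqrt{39}$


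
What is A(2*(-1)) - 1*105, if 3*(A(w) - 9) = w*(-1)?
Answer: -286/3 ≈ -95.333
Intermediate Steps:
A(w) = 9 - w/3 (A(w) = 9 + (w*(-1))/3 = 9 + (-w)/3 = 9 - w/3)
A(2*(-1)) - 1*105 = (9 - 2*(-1)/3) - 1*105 = (9 - 1/3*(-2)) - 105 = (9 + 2/3) - 105 = 29/3 - 105 = -286/3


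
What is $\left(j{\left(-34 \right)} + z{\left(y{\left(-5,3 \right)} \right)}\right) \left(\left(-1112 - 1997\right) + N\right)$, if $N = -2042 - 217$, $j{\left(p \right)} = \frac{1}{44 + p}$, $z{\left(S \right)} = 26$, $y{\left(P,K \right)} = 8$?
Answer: $- \frac{700524}{5} \approx -1.401 \cdot 10^{5}$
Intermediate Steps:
$N = -2259$
$\left(j{\left(-34 \right)} + z{\left(y{\left(-5,3 \right)} \right)}\right) \left(\left(-1112 - 1997\right) + N\right) = \left(\frac{1}{44 - 34} + 26\right) \left(\left(-1112 - 1997\right) - 2259\right) = \left(\frac{1}{10} + 26\right) \left(\left(-1112 - 1997\right) - 2259\right) = \left(\frac{1}{10} + 26\right) \left(-3109 - 2259\right) = \frac{261}{10} \left(-5368\right) = - \frac{700524}{5}$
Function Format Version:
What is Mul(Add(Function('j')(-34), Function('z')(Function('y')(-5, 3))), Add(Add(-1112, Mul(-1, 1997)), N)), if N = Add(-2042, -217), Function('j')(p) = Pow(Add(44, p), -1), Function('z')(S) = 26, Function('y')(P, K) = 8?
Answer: Rational(-700524, 5) ≈ -1.4010e+5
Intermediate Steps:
N = -2259
Mul(Add(Function('j')(-34), Function('z')(Function('y')(-5, 3))), Add(Add(-1112, Mul(-1, 1997)), N)) = Mul(Add(Pow(Add(44, -34), -1), 26), Add(Add(-1112, Mul(-1, 1997)), -2259)) = Mul(Add(Pow(10, -1), 26), Add(Add(-1112, -1997), -2259)) = Mul(Add(Rational(1, 10), 26), Add(-3109, -2259)) = Mul(Rational(261, 10), -5368) = Rational(-700524, 5)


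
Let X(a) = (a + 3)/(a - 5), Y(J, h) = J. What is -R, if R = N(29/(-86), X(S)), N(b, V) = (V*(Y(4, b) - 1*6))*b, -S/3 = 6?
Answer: -435/989 ≈ -0.43984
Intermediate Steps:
S = -18 (S = -3*6 = -18)
X(a) = (3 + a)/(-5 + a)
N(b, V) = -2*V*b (N(b, V) = (V*(4 - 1*6))*b = (V*(4 - 6))*b = (V*(-2))*b = (-2*V)*b = -2*V*b)
R = 435/989 (R = -2*(3 - 18)/(-5 - 18)*29/(-86) = -2*-15/(-23)*29*(-1/86) = -2*(-1/23*(-15))*(-29/86) = -2*15/23*(-29/86) = 435/989 ≈ 0.43984)
-R = -1*435/989 = -435/989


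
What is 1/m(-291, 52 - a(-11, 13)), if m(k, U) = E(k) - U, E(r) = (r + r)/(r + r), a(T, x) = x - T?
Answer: -1/27 ≈ -0.037037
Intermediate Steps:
E(r) = 1 (E(r) = (2*r)/((2*r)) = (2*r)*(1/(2*r)) = 1)
m(k, U) = 1 - U
1/m(-291, 52 - a(-11, 13)) = 1/(1 - (52 - (13 - 1*(-11)))) = 1/(1 - (52 - (13 + 11))) = 1/(1 - (52 - 1*24)) = 1/(1 - (52 - 24)) = 1/(1 - 1*28) = 1/(1 - 28) = 1/(-27) = -1/27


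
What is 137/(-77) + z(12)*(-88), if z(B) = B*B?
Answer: -975881/77 ≈ -12674.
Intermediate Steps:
z(B) = B**2
137/(-77) + z(12)*(-88) = 137/(-77) + 12**2*(-88) = 137*(-1/77) + 144*(-88) = -137/77 - 12672 = -975881/77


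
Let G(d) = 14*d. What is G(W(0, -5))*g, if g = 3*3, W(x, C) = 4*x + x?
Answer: 0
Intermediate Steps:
W(x, C) = 5*x
g = 9
G(W(0, -5))*g = (14*(5*0))*9 = (14*0)*9 = 0*9 = 0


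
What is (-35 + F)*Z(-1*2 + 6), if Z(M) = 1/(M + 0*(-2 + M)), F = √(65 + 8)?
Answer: -35/4 + √73/4 ≈ -6.6140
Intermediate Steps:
F = √73 ≈ 8.5440
Z(M) = 1/M (Z(M) = 1/(M + 0) = 1/M)
(-35 + F)*Z(-1*2 + 6) = (-35 + √73)/(-1*2 + 6) = (-35 + √73)/(-2 + 6) = (-35 + √73)/4 = (-35 + √73)*(¼) = -35/4 + √73/4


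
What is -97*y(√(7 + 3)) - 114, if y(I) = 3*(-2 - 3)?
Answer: 1341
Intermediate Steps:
y(I) = -15 (y(I) = 3*(-5) = -15)
-97*y(√(7 + 3)) - 114 = -97*(-15) - 114 = 1455 - 114 = 1341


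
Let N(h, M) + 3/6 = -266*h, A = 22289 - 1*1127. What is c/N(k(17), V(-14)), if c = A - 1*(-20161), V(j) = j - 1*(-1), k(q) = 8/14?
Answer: -82646/305 ≈ -270.97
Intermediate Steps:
A = 21162 (A = 22289 - 1127 = 21162)
k(q) = 4/7 (k(q) = 8*(1/14) = 4/7)
V(j) = 1 + j (V(j) = j + 1 = 1 + j)
N(h, M) = -½ - 266*h
c = 41323 (c = 21162 - 1*(-20161) = 21162 + 20161 = 41323)
c/N(k(17), V(-14)) = 41323/(-½ - 266*4/7) = 41323/(-½ - 152) = 41323/(-305/2) = 41323*(-2/305) = -82646/305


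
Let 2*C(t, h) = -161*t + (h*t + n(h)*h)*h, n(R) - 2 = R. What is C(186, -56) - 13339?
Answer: 178664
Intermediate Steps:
n(R) = 2 + R
C(t, h) = -161*t/2 + h*(h*t + h*(2 + h))/2 (C(t, h) = (-161*t + (h*t + (2 + h)*h)*h)/2 = (-161*t + (h*t + h*(2 + h))*h)/2 = (-161*t + h*(h*t + h*(2 + h)))/2 = -161*t/2 + h*(h*t + h*(2 + h))/2)
C(186, -56) - 13339 = (-161/2*186 + (½)*186*(-56)² + (½)*(-56)²*(2 - 56)) - 13339 = (-14973 + (½)*186*3136 + (½)*3136*(-54)) - 13339 = (-14973 + 291648 - 84672) - 13339 = 192003 - 13339 = 178664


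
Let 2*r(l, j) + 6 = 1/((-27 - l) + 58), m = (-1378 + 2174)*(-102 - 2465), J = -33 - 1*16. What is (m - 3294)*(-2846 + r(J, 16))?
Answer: 466465974607/80 ≈ 5.8308e+9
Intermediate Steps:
J = -49 (J = -33 - 16 = -49)
m = -2043332 (m = 796*(-2567) = -2043332)
r(l, j) = -3 + 1/(2*(31 - l)) (r(l, j) = -3 + 1/(2*((-27 - l) + 58)) = -3 + 1/(2*(31 - l)))
(m - 3294)*(-2846 + r(J, 16)) = (-2043332 - 3294)*(-2846 + (185 - 6*(-49))/(2*(-31 - 49))) = -2046626*(-2846 + (1/2)*(185 + 294)/(-80)) = -2046626*(-2846 + (1/2)*(-1/80)*479) = -2046626*(-2846 - 479/160) = -2046626*(-455839/160) = 466465974607/80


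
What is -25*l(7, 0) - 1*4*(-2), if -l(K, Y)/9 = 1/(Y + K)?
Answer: 281/7 ≈ 40.143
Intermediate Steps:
l(K, Y) = -9/(K + Y) (l(K, Y) = -9/(Y + K) = -9/(K + Y))
-25*l(7, 0) - 1*4*(-2) = -(-225)/(7 + 0) - 1*4*(-2) = -(-225)/7 - 4*(-2) = -(-225)/7 + 8 = -25*(-9/7) + 8 = 225/7 + 8 = 281/7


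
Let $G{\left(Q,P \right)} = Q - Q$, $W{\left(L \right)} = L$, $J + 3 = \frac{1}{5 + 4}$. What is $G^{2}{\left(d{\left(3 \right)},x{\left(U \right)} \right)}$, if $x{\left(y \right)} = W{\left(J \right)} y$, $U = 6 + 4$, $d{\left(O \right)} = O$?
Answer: $0$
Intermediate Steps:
$J = - \frac{26}{9}$ ($J = -3 + \frac{1}{5 + 4} = -3 + \frac{1}{9} = - \frac{26}{9} \approx -2.8889$)
$U = 10$
$x{\left(y \right)} = - \frac{26 y}{9}$
$G{\left(Q,P \right)} = 0$
$G^{2}{\left(d{\left(3 \right)},x{\left(U \right)} \right)} = 0^{2} = 0$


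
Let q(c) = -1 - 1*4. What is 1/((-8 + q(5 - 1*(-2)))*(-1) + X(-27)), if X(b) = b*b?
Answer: 1/742 ≈ 0.0013477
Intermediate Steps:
X(b) = b**2
q(c) = -5 (q(c) = -1 - 4 = -5)
1/((-8 + q(5 - 1*(-2)))*(-1) + X(-27)) = 1/((-8 - 5)*(-1) + (-27)**2) = 1/(-13*(-1) + 729) = 1/(13 + 729) = 1/742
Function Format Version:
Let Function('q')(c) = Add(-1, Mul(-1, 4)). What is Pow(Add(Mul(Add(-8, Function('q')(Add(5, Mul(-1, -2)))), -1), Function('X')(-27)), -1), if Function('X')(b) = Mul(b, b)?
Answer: Rational(1, 742) ≈ 0.0013477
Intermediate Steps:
Function('X')(b) = Pow(b, 2)
Function('q')(c) = -5 (Function('q')(c) = Add(-1, -4) = -5)
Pow(Add(Mul(Add(-8, Function('q')(Add(5, Mul(-1, -2)))), -1), Function('X')(-27)), -1) = Pow(Add(Mul(Add(-8, -5), -1), Pow(-27, 2)), -1) = Pow(Add(Mul(-13, -1), 729), -1) = Pow(Add(13, 729), -1) = Pow(742, -1) = Rational(1, 742)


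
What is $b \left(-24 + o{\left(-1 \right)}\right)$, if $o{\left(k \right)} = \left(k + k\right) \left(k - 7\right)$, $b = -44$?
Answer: $352$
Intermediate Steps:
$o{\left(k \right)} = 2 k \left(-7 + k\right)$
$b \left(-24 + o{\left(-1 \right)}\right) = - 44 \left(-24 + 2 \left(-1\right) \left(-7 - 1\right)\right) = - 44 \left(-24 + 2 \left(-1\right) \left(-8\right)\right) = - 44 \left(-24 + 16\right) = \left(-44\right) \left(-8\right) = 352$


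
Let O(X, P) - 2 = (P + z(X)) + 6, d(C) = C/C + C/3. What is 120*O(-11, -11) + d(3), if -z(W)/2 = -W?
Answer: -2998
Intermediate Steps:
z(W) = 2*W (z(W) = -(-2)*W = 2*W)
d(C) = 1 + C/3 (d(C) = 1 + C*(⅓) = 1 + C/3)
O(X, P) = 8 + P + 2*X (O(X, P) = 2 + ((P + 2*X) + 6) = 2 + (6 + P + 2*X) = 8 + P + 2*X)
120*O(-11, -11) + d(3) = 120*(8 - 11 + 2*(-11)) + (1 + (⅓)*3) = 120*(8 - 11 - 22) + (1 + 1) = 120*(-25) + 2 = -3000 + 2 = -2998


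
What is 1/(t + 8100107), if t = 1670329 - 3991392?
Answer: 1/5779044 ≈ 1.7304e-7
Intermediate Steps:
t = -2321063
1/(t + 8100107) = 1/(-2321063 + 8100107) = 1/5779044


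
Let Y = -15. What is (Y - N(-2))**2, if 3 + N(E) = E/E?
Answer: 169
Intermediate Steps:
N(E) = -2 (N(E) = -3 + E/E = -3 + 1 = -2)
(Y - N(-2))**2 = (-15 - 1*(-2))**2 = (-15 + 2)**2 = (-13)**2 = 169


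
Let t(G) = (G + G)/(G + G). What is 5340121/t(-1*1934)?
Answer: 5340121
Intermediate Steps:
t(G) = 1 (t(G) = (2*G)/((2*G)) = (2*G)*(1/(2*G)) = 1)
5340121/t(-1*1934) = 5340121/1 = 5340121*1 = 5340121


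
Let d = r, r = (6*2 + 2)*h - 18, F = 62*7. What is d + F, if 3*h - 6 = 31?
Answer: 1766/3 ≈ 588.67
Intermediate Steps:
h = 37/3 (h = 2 + (1/3)*31 = 2 + 31/3 = 37/3 ≈ 12.333)
F = 434
r = 464/3 (r = (6*2 + 2)*(37/3) - 18 = (12 + 2)*(37/3) - 18 = 14*(37/3) - 18 = 518/3 - 18 = 464/3 ≈ 154.67)
d = 464/3 ≈ 154.67
d + F = 464/3 + 434 = 1766/3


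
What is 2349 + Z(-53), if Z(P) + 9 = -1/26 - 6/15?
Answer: 304143/130 ≈ 2339.6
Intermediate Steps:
Z(P) = -1227/130 (Z(P) = -9 + (-1/26 - 6/15) = -9 + (-1*1/26 - 6*1/15) = -9 + (-1/26 - ⅖) = -9 - 57/130 = -1227/130)
2349 + Z(-53) = 2349 - 1227/130 = 304143/130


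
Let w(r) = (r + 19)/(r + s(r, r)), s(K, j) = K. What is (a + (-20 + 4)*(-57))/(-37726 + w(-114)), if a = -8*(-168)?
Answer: -27072/452707 ≈ -0.059800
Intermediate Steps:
a = 1344
w(r) = (19 + r)/(2*r) (w(r) = (r + 19)/(r + r) = (19 + r)/((2*r)) = (19 + r)*(1/(2*r)) = (19 + r)/(2*r))
(a + (-20 + 4)*(-57))/(-37726 + w(-114)) = (1344 + (-20 + 4)*(-57))/(-37726 + (½)*(19 - 114)/(-114)) = (1344 - 16*(-57))/(-37726 + (½)*(-1/114)*(-95)) = (1344 + 912)/(-37726 + 5/12) = 2256/(-452707/12) = 2256*(-12/452707) = -27072/452707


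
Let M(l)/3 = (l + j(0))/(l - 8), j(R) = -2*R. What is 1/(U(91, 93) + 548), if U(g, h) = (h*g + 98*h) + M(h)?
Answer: 85/1540904 ≈ 5.5162e-5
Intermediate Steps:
M(l) = 3*l/(-8 + l) (M(l) = 3*((l - 2*0)/(l - 8)) = 3*((l + 0)/(-8 + l)) = 3*(l/(-8 + l)) = 3*l/(-8 + l))
U(g, h) = 98*h + g*h + 3*h/(-8 + h) (U(g, h) = (h*g + 98*h) + 3*h/(-8 + h) = (g*h + 98*h) + 3*h/(-8 + h) = (98*h + g*h) + 3*h/(-8 + h) = 98*h + g*h + 3*h/(-8 + h))
1/(U(91, 93) + 548) = 1/(93*(3 + (-8 + 93)*(98 + 91))/(-8 + 93) + 548) = 1/(93*(3 + 85*189)/85 + 548) = 1/(93*(1/85)*(3 + 16065) + 548) = 1/(93*(1/85)*16068 + 548) = 1/(1494324/85 + 548) = 1/(1540904/85) = 85/1540904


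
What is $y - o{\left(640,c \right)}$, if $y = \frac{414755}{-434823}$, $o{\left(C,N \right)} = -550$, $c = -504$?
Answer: $\frac{238737895}{434823} \approx 549.05$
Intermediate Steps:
$y = - \frac{414755}{434823}$ ($y = 414755 \left(- \frac{1}{434823}\right) = - \frac{414755}{434823} \approx -0.95385$)
$y - o{\left(640,c \right)} = - \frac{414755}{434823} - -550 = - \frac{414755}{434823} + 550 = \frac{238737895}{434823}$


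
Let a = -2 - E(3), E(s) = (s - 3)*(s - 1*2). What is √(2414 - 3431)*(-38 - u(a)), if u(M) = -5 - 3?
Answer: -90*I*√113 ≈ -956.71*I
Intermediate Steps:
E(s) = (-3 + s)*(-2 + s) (E(s) = (-3 + s)*(s - 2) = (-3 + s)*(-2 + s))
a = -2 (a = -2 - (6 + 3² - 5*3) = -2 - (6 + 9 - 15) = -2 - 1*0 = -2 + 0 = -2)
u(M) = -8
√(2414 - 3431)*(-38 - u(a)) = √(2414 - 3431)*(-38 - 1*(-8)) = √(-1017)*(-38 + 8) = (3*I*√113)*(-30) = -90*I*√113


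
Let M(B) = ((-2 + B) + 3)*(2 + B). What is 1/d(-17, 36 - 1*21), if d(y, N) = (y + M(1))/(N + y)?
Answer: 2/11 ≈ 0.18182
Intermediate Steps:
M(B) = (1 + B)*(2 + B)
d(y, N) = (6 + y)/(N + y) (d(y, N) = (y + (2 + 1² + 3*1))/(N + y) = (y + (2 + 1 + 3))/(N + y) = (y + 6)/(N + y) = (6 + y)/(N + y))
1/d(-17, 36 - 1*21) = 1/((6 - 17)/((36 - 1*21) - 17)) = 1/(-11/((36 - 21) - 17)) = 1/(-11/(15 - 17)) = 1/(-11/(-2)) = 1/(-½*(-11)) = 1/(11/2) = 2/11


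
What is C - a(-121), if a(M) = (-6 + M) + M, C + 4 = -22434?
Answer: -22190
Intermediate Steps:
C = -22438 (C = -4 - 22434 = -22438)
a(M) = -6 + 2*M
C - a(-121) = -22438 - (-6 + 2*(-121)) = -22438 - (-6 - 242) = -22438 - 1*(-248) = -22438 + 248 = -22190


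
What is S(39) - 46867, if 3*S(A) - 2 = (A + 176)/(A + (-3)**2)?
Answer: -6748537/144 ≈ -46865.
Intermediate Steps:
S(A) = 2/3 + (176 + A)/(3*(9 + A)) (S(A) = 2/3 + ((A + 176)/(A + (-3)**2))/3 = 2/3 + ((176 + A)/(A + 9))/3 = 2/3 + ((176 + A)/(9 + A))/3 = 2/3 + (176 + A)/(3*(9 + A)))
S(39) - 46867 = (194/3 + 39)/(9 + 39) - 46867 = (311/3)/48 - 46867 = (1/48)*(311/3) - 46867 = 311/144 - 46867 = -6748537/144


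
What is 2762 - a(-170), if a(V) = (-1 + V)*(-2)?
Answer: 2420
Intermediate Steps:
a(V) = 2 - 2*V
2762 - a(-170) = 2762 - (2 - 2*(-170)) = 2762 - (2 + 340) = 2762 - 1*342 = 2762 - 342 = 2420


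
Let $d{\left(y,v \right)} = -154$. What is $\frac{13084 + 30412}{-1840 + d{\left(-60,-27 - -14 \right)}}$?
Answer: $- \frac{21748}{997} \approx -21.813$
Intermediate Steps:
$\frac{13084 + 30412}{-1840 + d{\left(-60,-27 - -14 \right)}} = \frac{13084 + 30412}{-1840 - 154} = \frac{43496}{-1994} = 43496 \left(- \frac{1}{1994}\right) = - \frac{21748}{997}$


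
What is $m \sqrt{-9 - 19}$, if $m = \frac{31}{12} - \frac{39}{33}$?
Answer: $\frac{185 i \sqrt{7}}{66} \approx 7.4161 i$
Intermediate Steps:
$m = \frac{185}{132}$ ($m = 31 \cdot \frac{1}{12} - \frac{13}{11} = \frac{31}{12} - \frac{13}{11} = \frac{185}{132} \approx 1.4015$)
$m \sqrt{-9 - 19} = \frac{185 \sqrt{-9 - 19}}{132} = \frac{185 \sqrt{-28}}{132} = \frac{185 \cdot 2 i \sqrt{7}}{132} = \frac{185 i \sqrt{7}}{66}$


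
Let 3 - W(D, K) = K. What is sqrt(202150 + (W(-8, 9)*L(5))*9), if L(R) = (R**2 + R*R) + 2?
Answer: sqrt(199342) ≈ 446.48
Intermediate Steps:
W(D, K) = 3 - K
L(R) = 2 + 2*R**2 (L(R) = (R**2 + R**2) + 2 = 2*R**2 + 2 = 2 + 2*R**2)
sqrt(202150 + (W(-8, 9)*L(5))*9) = sqrt(202150 + ((3 - 1*9)*(2 + 2*5**2))*9) = sqrt(202150 + ((3 - 9)*(2 + 2*25))*9) = sqrt(202150 - 6*(2 + 50)*9) = sqrt(202150 - 6*52*9) = sqrt(202150 - 312*9) = sqrt(202150 - 2808) = sqrt(199342)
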